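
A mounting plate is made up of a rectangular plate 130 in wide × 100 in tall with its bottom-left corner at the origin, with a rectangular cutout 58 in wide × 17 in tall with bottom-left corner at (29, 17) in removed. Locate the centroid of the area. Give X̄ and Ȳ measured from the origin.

plate: A = 130 × 100 = 13000.00, centroid at (65.00, 50.00).
hole: A = −(58 × 17) = -986.00, centroid at (58.00, 25.50).
ΣA = 12014.00 in²
ΣAX̄ = (13000.00)(65.00) + (-986.00)(58.00) = 787812.00 in³
ΣAȲ = (13000.00)(50.00) + (-986.00)(25.50) = 624857.00 in³
X̄ = 787812.00 / 12014.00 = 65.57 in
Ȳ = 624857.00 / 12014.00 = 52.01 in

X̄ = 65.57 in, Ȳ = 52.01 in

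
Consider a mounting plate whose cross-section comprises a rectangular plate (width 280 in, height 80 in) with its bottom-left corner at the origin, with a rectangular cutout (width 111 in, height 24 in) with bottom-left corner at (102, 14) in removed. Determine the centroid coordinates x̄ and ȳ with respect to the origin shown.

x̄ = 137.64 in, ȳ = 41.89 in

plate: A = 280 × 80 = 22400.00, centroid at (140.00, 40.00).
hole: A = −(111 × 24) = -2664.00, centroid at (157.50, 26.00).
ΣA = 19736.00 in², ΣAx̄ = 2716420.00 in³, ΣAȳ = 826736.00 in³.
x̄ = 2716420.00/19736.00 = 137.64 in; ȳ = 826736.00/19736.00 = 41.89 in.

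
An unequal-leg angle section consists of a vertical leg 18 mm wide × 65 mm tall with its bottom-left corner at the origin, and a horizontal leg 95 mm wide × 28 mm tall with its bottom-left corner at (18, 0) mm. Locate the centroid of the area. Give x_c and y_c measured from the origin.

x_c = 48.24 mm, y_c = 19.65 mm

vertical leg: A = 18 × 65 = 1170.00, centroid at (9.00, 32.50).
horizontal leg: A = 95 × 28 = 2660.00, centroid at (65.50, 14.00).
ΣA = 3830.00 mm²
ΣAx_c = (1170.00)(9.00) + (2660.00)(65.50) = 184760.00 mm³
ΣAy_c = (1170.00)(32.50) + (2660.00)(14.00) = 75265.00 mm³
x_c = 184760.00 / 3830.00 = 48.24 mm
y_c = 75265.00 / 3830.00 = 19.65 mm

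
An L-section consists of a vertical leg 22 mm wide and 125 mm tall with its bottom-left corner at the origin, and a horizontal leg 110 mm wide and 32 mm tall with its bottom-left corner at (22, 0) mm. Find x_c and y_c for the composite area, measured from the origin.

x_c = 48.05 mm, y_c = 36.39 mm

vertical leg: A = 22 × 125 = 2750.00, centroid at (11.00, 62.50).
horizontal leg: A = 110 × 32 = 3520.00, centroid at (77.00, 16.00).
ΣA = 6270.00 mm²
ΣAx_c = (2750.00)(11.00) + (3520.00)(77.00) = 301290.00 mm³
ΣAy_c = (2750.00)(62.50) + (3520.00)(16.00) = 228195.00 mm³
x_c = 301290.00 / 6270.00 = 48.05 mm
y_c = 228195.00 / 6270.00 = 36.39 mm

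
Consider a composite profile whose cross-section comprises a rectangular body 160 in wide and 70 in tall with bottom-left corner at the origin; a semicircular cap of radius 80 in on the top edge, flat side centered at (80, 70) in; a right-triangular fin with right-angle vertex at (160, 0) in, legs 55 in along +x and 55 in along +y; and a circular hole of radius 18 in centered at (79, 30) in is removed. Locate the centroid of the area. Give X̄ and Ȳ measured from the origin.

rectangular body: A = 160 × 70 = 11200.00, centroid at (80.00, 35.00).
semicircular top: A = ½π·80² = 10053.10, centroid at (80.00, 103.95).
triangular fin: A = ½·55·55 = 1512.50, centroid at (178.33, 18.33).
hole: A = −π·18² = -1017.88, centroid at (79.00, 30.00).
ΣA = 21747.72 in²
ΣAX̄ = (11200.00)(80.00) + (10053.10)(80.00) + (1512.50)(178.33) + (-1017.88)(79.00) = 1889564.68 in³
ΣAȲ = (11200.00)(35.00) + (10053.10)(103.95) + (1512.50)(18.33) + (-1017.88)(30.00) = 1434242.97 in³
X̄ = 1889564.68 / 21747.72 = 86.89 in
Ȳ = 1434242.97 / 21747.72 = 65.95 in

X̄ = 86.89 in, Ȳ = 65.95 in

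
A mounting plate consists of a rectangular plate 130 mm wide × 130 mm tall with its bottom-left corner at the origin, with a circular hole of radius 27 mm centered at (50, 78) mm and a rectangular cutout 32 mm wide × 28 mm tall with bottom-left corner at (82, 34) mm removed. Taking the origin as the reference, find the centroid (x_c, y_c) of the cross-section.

Part | A | x̄ᵢ | ȳᵢ | A·x̄ᵢ | A·ȳᵢ
plate | 16900.00 | 65.00 | 65.00 | 1098500.00 | 1098500.00
hole 1 | -2290.22 | 50.00 | 78.00 | -114511.05 | -178637.24
hole 2 | -896.00 | 98.00 | 48.00 | -87808.00 | -43008.00
Σ | 13713.78 |  |  | 896180.95 | 876854.76
x_c = 896180.95 / 13713.78 = 65.35 mm
y_c = 876854.76 / 13713.78 = 63.94 mm

x_c = 65.35 mm, y_c = 63.94 mm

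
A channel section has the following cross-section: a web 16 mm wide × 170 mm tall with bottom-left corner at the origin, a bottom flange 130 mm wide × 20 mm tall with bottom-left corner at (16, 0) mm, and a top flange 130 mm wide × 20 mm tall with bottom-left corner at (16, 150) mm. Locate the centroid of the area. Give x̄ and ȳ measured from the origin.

x̄ = 55.93 mm, ȳ = 85.00 mm

web: A = 16 × 170 = 2720.00, centroid at (8.00, 85.00).
bottom flange: A = 130 × 20 = 2600.00, centroid at (81.00, 10.00).
top flange: A = 130 × 20 = 2600.00, centroid at (81.00, 160.00).
ΣA = 7920.00 mm², ΣAx̄ = 442960.00 mm³, ΣAȳ = 673200.00 mm³.
x̄ = 442960.00/7920.00 = 55.93 mm; ȳ = 673200.00/7920.00 = 85.00 mm.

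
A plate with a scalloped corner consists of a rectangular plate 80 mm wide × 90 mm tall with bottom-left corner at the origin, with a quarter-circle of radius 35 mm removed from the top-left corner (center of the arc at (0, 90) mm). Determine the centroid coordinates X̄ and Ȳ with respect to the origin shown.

Part | A | x̄ᵢ | ȳᵢ | A·x̄ᵢ | A·ȳᵢ
plate | 7200.00 | 40.00 | 45.00 | 288000.00 | 324000.00
removed quarter-circle | -962.11 | 14.85 | 75.15 | -14291.67 | -72298.48
Σ | 6237.89 |  |  | 273708.33 | 251701.52
X̄ = 273708.33 / 6237.89 = 43.88 mm
Ȳ = 251701.52 / 6237.89 = 40.35 mm

X̄ = 43.88 mm, Ȳ = 40.35 mm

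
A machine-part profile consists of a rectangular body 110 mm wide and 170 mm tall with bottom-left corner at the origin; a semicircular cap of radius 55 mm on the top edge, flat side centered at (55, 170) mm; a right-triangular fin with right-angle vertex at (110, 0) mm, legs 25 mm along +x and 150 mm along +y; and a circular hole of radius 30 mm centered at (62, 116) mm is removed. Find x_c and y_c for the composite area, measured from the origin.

x_c = 59.40 mm, y_c = 101.07 mm

rectangular body: A = 110 × 170 = 18700.00, centroid at (55.00, 85.00).
semicircular top: A = ½π·55² = 4751.66, centroid at (55.00, 193.34).
triangular fin: A = ½·25·150 = 1875.00, centroid at (118.33, 50.00).
hole: A = −π·30² = -2827.43, centroid at (62.00, 116.00).
ΣA = 22499.23 mm²
ΣAx_c = (18700.00)(55.00) + (4751.66)(55.00) + (1875.00)(118.33) + (-2827.43)(62.00) = 1336415.37 mm³
ΣAy_c = (18700.00)(85.00) + (4751.66)(193.34) + (1875.00)(50.00) + (-2827.43)(116.00) = 2273966.40 mm³
x_c = 1336415.37 / 22499.23 = 59.40 mm
y_c = 2273966.40 / 22499.23 = 101.07 mm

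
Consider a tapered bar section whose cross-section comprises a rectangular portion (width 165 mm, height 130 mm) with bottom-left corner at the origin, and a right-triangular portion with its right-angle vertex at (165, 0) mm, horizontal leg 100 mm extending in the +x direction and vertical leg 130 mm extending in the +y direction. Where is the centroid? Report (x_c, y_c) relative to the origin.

x_c = 109.44 mm, y_c = 59.96 mm

rectangular portion: A = 165 × 130 = 21450.00, centroid at (82.50, 65.00).
triangular portion: A = ½·100·130 = 6500.00, centroid at (198.33, 43.33).
ΣA = 27950.00 mm², ΣAx_c = 3058791.67 mm³, ΣAy_c = 1675916.67 mm³.
x_c = 3058791.67/27950.00 = 109.44 mm; y_c = 1675916.67/27950.00 = 59.96 mm.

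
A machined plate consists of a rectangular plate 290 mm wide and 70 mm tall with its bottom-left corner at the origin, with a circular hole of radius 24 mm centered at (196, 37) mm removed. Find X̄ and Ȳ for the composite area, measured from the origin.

plate: A = 290 × 70 = 20300.00, centroid at (145.00, 35.00).
hole: A = −π·24² = -1809.56, centroid at (196.00, 37.00).
ΣA = 18490.44 mm²
ΣAX̄ = (20300.00)(145.00) + (-1809.56)(196.00) = 2588826.76 mm³
ΣAȲ = (20300.00)(35.00) + (-1809.56)(37.00) = 643546.38 mm³
X̄ = 2588826.76 / 18490.44 = 140.01 mm
Ȳ = 643546.38 / 18490.44 = 34.80 mm

X̄ = 140.01 mm, Ȳ = 34.80 mm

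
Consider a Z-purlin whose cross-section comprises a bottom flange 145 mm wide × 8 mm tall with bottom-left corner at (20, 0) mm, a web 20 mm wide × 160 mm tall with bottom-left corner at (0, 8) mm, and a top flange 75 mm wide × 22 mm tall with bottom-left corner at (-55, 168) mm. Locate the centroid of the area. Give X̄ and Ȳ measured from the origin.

X̄ = 18.37 mm, Ȳ = 96.77 mm

bottom flange: A = 145 × 8 = 1160.00, centroid at (92.50, 4.00).
web: A = 20 × 160 = 3200.00, centroid at (10.00, 88.00).
top flange: A = 75 × 22 = 1650.00, centroid at (-17.50, 179.00).
ΣA = 6010.00 mm²
ΣAX̄ = (1160.00)(92.50) + (3200.00)(10.00) + (1650.00)(-17.50) = 110425.00 mm³
ΣAȲ = (1160.00)(4.00) + (3200.00)(88.00) + (1650.00)(179.00) = 581590.00 mm³
X̄ = 110425.00 / 6010.00 = 18.37 mm
Ȳ = 581590.00 / 6010.00 = 96.77 mm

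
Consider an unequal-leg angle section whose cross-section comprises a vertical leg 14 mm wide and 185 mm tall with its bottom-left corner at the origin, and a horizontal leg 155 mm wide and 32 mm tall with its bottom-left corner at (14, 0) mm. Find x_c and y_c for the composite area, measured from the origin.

x_c = 62.51 mm, y_c = 42.24 mm

vertical leg: A = 14 × 185 = 2590.00, centroid at (7.00, 92.50).
horizontal leg: A = 155 × 32 = 4960.00, centroid at (91.50, 16.00).
ΣA = 7550.00 mm², ΣAx_c = 471970.00 mm³, ΣAy_c = 318935.00 mm³.
x_c = 471970.00/7550.00 = 62.51 mm; y_c = 318935.00/7550.00 = 42.24 mm.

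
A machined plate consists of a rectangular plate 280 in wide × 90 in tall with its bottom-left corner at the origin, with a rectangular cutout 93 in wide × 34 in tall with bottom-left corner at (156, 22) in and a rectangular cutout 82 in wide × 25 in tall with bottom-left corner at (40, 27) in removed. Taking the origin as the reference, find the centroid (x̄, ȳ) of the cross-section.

plate: A = 280 × 90 = 25200.00, centroid at (140.00, 45.00).
hole 1: A = −(93 × 34) = -3162.00, centroid at (202.50, 39.00).
hole 2: A = −(82 × 25) = -2050.00, centroid at (81.00, 39.50).
ΣA = 19988.00 in², ΣAx̄ = 2721645.00 in³, ΣAȳ = 929707.00 in³.
x̄ = 2721645.00/19988.00 = 136.16 in; ȳ = 929707.00/19988.00 = 46.51 in.

x̄ = 136.16 in, ȳ = 46.51 in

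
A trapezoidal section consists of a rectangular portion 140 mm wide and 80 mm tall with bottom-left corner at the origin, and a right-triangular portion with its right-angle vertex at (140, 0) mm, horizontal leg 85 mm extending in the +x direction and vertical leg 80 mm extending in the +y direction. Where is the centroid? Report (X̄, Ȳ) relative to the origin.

X̄ = 92.90 mm, Ȳ = 36.89 mm

rectangular portion: A = 140 × 80 = 11200.00, centroid at (70.00, 40.00).
triangular portion: A = ½·85·80 = 3400.00, centroid at (168.33, 26.67).
ΣA = 14600.00 mm²
ΣAX̄ = (11200.00)(70.00) + (3400.00)(168.33) = 1356333.33 mm³
ΣAȲ = (11200.00)(40.00) + (3400.00)(26.67) = 538666.67 mm³
X̄ = 1356333.33 / 14600.00 = 92.90 mm
Ȳ = 538666.67 / 14600.00 = 36.89 mm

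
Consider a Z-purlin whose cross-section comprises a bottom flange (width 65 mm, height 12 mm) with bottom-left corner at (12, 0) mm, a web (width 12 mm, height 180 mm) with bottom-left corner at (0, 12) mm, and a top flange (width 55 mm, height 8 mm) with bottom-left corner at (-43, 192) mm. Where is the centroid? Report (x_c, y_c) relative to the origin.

Part | A | x̄ᵢ | ȳᵢ | A·x̄ᵢ | A·ȳᵢ
bottom flange | 780.00 | 44.50 | 6.00 | 34710.00 | 4680.00
web | 2160.00 | 6.00 | 102.00 | 12960.00 | 220320.00
top flange | 440.00 | -15.50 | 196.00 | -6820.00 | 86240.00
Σ | 3380.00 |  |  | 40850.00 | 311240.00
x_c = 40850.00 / 3380.00 = 12.09 mm
y_c = 311240.00 / 3380.00 = 92.08 mm

x_c = 12.09 mm, y_c = 92.08 mm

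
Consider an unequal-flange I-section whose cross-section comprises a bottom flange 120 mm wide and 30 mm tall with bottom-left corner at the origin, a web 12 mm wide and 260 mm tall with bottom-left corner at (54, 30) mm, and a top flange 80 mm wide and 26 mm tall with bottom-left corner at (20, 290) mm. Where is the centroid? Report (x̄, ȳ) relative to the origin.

x̄ = 60.00 mm, ȳ = 134.48 mm

bottom flange: A = 120 × 30 = 3600.00, centroid at (60.00, 15.00).
web: A = 12 × 260 = 3120.00, centroid at (60.00, 160.00).
top flange: A = 80 × 26 = 2080.00, centroid at (60.00, 303.00).
ΣA = 8800.00 mm², ΣAx̄ = 528000.00 mm³, ΣAȳ = 1183440.00 mm³.
x̄ = 528000.00/8800.00 = 60.00 mm; ȳ = 1183440.00/8800.00 = 134.48 mm.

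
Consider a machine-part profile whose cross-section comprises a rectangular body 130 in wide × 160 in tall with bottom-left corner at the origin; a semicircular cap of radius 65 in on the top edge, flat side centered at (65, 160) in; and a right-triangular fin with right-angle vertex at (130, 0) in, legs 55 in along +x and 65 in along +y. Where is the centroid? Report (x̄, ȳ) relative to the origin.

x̄ = 70.10 in, ȳ = 100.86 in

rectangular body: A = 130 × 160 = 20800.00, centroid at (65.00, 80.00).
semicircular top: A = ½π·65² = 6636.61, centroid at (65.00, 187.59).
triangular fin: A = ½·55·65 = 1787.50, centroid at (148.33, 21.67).
ΣA = 29224.11 in²
ΣAx̄ = (20800.00)(65.00) + (6636.61)(65.00) + (1787.50)(148.33) = 2048525.77 in³
ΣAȳ = (20800.00)(80.00) + (6636.61)(187.59) + (1787.50)(21.67) = 2947670.82 in³
x̄ = 2048525.77 / 29224.11 = 70.10 in
ȳ = 2947670.82 / 29224.11 = 100.86 in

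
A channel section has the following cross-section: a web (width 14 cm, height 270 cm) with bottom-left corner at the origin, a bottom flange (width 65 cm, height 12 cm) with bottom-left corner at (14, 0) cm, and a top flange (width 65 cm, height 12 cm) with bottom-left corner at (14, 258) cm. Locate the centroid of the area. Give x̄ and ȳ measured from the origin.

x̄ = 18.54 cm, ȳ = 135.00 cm

Part | A | x̄ᵢ | ȳᵢ | A·x̄ᵢ | A·ȳᵢ
web | 3780.00 | 7.00 | 135.00 | 26460.00 | 510300.00
bottom flange | 780.00 | 46.50 | 6.00 | 36270.00 | 4680.00
top flange | 780.00 | 46.50 | 264.00 | 36270.00 | 205920.00
Σ | 5340.00 |  |  | 99000.00 | 720900.00
x̄ = 99000.00 / 5340.00 = 18.54 cm
ȳ = 720900.00 / 5340.00 = 135.00 cm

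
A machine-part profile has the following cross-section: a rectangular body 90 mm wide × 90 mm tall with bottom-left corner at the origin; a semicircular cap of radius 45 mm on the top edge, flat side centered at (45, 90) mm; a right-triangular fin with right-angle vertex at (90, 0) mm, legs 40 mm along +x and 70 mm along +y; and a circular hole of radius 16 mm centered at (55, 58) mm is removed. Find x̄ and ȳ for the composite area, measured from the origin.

x̄ = 51.20 mm, ȳ = 58.73 mm

rectangular body: A = 90 × 90 = 8100.00, centroid at (45.00, 45.00).
semicircular top: A = ½π·45² = 3180.86, centroid at (45.00, 109.10).
triangular fin: A = ½·40·70 = 1400.00, centroid at (103.33, 23.33).
hole: A = −π·16² = -804.25, centroid at (55.00, 58.00).
ΣA = 11876.61 mm²
ΣAx̄ = (8100.00)(45.00) + (3180.86)(45.00) + (1400.00)(103.33) + (-804.25)(55.00) = 608071.86 mm³
ΣAȳ = (8100.00)(45.00) + (3180.86)(109.10) + (1400.00)(23.33) + (-804.25)(58.00) = 697547.93 mm³
x̄ = 608071.86 / 11876.61 = 51.20 mm
ȳ = 697547.93 / 11876.61 = 58.73 mm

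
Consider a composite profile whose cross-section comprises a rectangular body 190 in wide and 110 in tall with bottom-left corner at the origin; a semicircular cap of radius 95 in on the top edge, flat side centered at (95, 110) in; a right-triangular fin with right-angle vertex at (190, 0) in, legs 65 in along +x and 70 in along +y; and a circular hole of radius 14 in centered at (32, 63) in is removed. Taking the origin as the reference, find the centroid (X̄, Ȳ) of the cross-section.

rectangular body: A = 190 × 110 = 20900.00, centroid at (95.00, 55.00).
semicircular top: A = ½π·95² = 14176.44, centroid at (95.00, 150.32).
triangular fin: A = ½·65·70 = 2275.00, centroid at (211.67, 23.33).
hole: A = −π·14² = -615.75, centroid at (32.00, 63.00).
ΣA = 36735.68 in²
ΣAX̄ = (20900.00)(95.00) + (14176.44)(95.00) + (2275.00)(211.67) + (-615.75)(32.00) = 3794099.10 in³
ΣAȲ = (20900.00)(55.00) + (14176.44)(150.32) + (2275.00)(23.33) + (-615.75)(63.00) = 3294782.33 in³
X̄ = 3794099.10 / 36735.68 = 103.28 in
Ȳ = 3294782.33 / 36735.68 = 89.69 in

X̄ = 103.28 in, Ȳ = 89.69 in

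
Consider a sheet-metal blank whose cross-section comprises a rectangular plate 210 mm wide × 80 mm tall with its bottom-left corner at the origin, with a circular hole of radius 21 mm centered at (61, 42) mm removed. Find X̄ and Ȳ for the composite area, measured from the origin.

plate: A = 210 × 80 = 16800.00, centroid at (105.00, 40.00).
hole: A = −π·21² = -1385.44, centroid at (61.00, 42.00).
ΣA = 15414.56 mm²
ΣAX̄ = (16800.00)(105.00) + (-1385.44)(61.00) = 1679488.02 mm³
ΣAȲ = (16800.00)(40.00) + (-1385.44)(42.00) = 613811.42 mm³
X̄ = 1679488.02 / 15414.56 = 108.95 mm
Ȳ = 613811.42 / 15414.56 = 39.82 mm

X̄ = 108.95 mm, Ȳ = 39.82 mm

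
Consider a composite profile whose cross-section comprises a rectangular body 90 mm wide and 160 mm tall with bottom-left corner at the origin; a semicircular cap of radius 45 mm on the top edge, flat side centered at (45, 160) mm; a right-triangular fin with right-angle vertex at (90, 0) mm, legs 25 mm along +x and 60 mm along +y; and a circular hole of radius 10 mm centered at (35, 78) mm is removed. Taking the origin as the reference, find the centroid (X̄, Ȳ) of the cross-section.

Part | A | x̄ᵢ | ȳᵢ | A·x̄ᵢ | A·ȳᵢ
rectangular body | 14400.00 | 45.00 | 80.00 | 648000.00 | 1152000.00
semicircular top | 3180.86 | 45.00 | 179.10 | 143138.82 | 569688.01
triangular fin | 750.00 | 98.33 | 20.00 | 73750.00 | 15000.00
hole | -314.16 | 35.00 | 78.00 | -10995.57 | -24504.42
Σ | 18016.70 |  |  | 853893.24 | 1712183.59
X̄ = 853893.24 / 18016.70 = 47.39 mm
Ȳ = 1712183.59 / 18016.70 = 95.03 mm

X̄ = 47.39 mm, Ȳ = 95.03 mm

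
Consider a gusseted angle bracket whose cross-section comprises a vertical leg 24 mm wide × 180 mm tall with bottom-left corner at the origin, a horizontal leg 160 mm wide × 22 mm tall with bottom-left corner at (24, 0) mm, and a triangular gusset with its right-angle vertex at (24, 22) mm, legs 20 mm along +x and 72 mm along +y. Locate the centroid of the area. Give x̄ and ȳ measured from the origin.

vertical leg: A = 24 × 180 = 4320.00, centroid at (12.00, 90.00).
horizontal leg: A = 160 × 22 = 3520.00, centroid at (104.00, 11.00).
gusset: A = ½·20·72 = 720.00, centroid at (30.67, 46.00).
ΣA = 8560.00 mm²
ΣAx̄ = (4320.00)(12.00) + (3520.00)(104.00) + (720.00)(30.67) = 440000.00 mm³
ΣAȳ = (4320.00)(90.00) + (3520.00)(11.00) + (720.00)(46.00) = 460640.00 mm³
x̄ = 440000.00 / 8560.00 = 51.40 mm
ȳ = 460640.00 / 8560.00 = 53.81 mm

x̄ = 51.40 mm, ȳ = 53.81 mm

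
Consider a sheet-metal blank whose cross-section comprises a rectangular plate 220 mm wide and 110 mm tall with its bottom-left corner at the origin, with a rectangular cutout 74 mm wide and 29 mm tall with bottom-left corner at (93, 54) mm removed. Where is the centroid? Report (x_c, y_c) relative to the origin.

Part | A | x̄ᵢ | ȳᵢ | A·x̄ᵢ | A·ȳᵢ
plate | 24200.00 | 110.00 | 55.00 | 2662000.00 | 1331000.00
hole | -2146.00 | 130.00 | 68.50 | -278980.00 | -147001.00
Σ | 22054.00 |  |  | 2383020.00 | 1183999.00
x_c = 2383020.00 / 22054.00 = 108.05 mm
y_c = 1183999.00 / 22054.00 = 53.69 mm

x_c = 108.05 mm, y_c = 53.69 mm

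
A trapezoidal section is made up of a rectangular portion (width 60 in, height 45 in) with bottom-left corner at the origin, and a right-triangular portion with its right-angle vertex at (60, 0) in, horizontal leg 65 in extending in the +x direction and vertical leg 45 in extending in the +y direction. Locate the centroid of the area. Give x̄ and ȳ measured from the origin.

x̄ = 48.15 in, ȳ = 19.86 in

rectangular portion: A = 60 × 45 = 2700.00, centroid at (30.00, 22.50).
triangular portion: A = ½·65·45 = 1462.50, centroid at (81.67, 15.00).
ΣA = 4162.50 in²
ΣAx̄ = (2700.00)(30.00) + (1462.50)(81.67) = 200437.50 in³
ΣAȳ = (2700.00)(22.50) + (1462.50)(15.00) = 82687.50 in³
x̄ = 200437.50 / 4162.50 = 48.15 in
ȳ = 82687.50 / 4162.50 = 19.86 in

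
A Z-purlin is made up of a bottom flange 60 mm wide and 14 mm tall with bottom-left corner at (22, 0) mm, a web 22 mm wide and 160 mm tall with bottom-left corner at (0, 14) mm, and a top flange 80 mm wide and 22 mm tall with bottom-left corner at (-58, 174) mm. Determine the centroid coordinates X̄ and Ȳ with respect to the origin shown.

bottom flange: A = 60 × 14 = 840.00, centroid at (52.00, 7.00).
web: A = 22 × 160 = 3520.00, centroid at (11.00, 94.00).
top flange: A = 80 × 22 = 1760.00, centroid at (-18.00, 185.00).
ΣA = 6120.00 mm², ΣAX̄ = 50720.00 mm³, ΣAȲ = 662360.00 mm³.
X̄ = 50720.00/6120.00 = 8.29 mm; Ȳ = 662360.00/6120.00 = 108.23 mm.

X̄ = 8.29 mm, Ȳ = 108.23 mm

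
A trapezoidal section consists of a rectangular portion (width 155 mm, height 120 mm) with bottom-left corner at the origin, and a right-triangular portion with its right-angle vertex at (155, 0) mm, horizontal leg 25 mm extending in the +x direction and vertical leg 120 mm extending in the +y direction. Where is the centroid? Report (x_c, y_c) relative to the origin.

x_c = 83.91 mm, y_c = 58.51 mm

rectangular portion: A = 155 × 120 = 18600.00, centroid at (77.50, 60.00).
triangular portion: A = ½·25·120 = 1500.00, centroid at (163.33, 40.00).
ΣA = 20100.00 mm², ΣAx_c = 1686500.00 mm³, ΣAy_c = 1176000.00 mm³.
x_c = 1686500.00/20100.00 = 83.91 mm; y_c = 1176000.00/20100.00 = 58.51 mm.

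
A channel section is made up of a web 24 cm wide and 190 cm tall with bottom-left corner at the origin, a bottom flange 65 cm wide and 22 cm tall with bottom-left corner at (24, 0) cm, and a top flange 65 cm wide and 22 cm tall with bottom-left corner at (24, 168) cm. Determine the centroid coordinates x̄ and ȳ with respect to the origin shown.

Part | A | x̄ᵢ | ȳᵢ | A·x̄ᵢ | A·ȳᵢ
web | 4560.00 | 12.00 | 95.00 | 54720.00 | 433200.00
bottom flange | 1430.00 | 56.50 | 11.00 | 80795.00 | 15730.00
top flange | 1430.00 | 56.50 | 179.00 | 80795.00 | 255970.00
Σ | 7420.00 |  |  | 216310.00 | 704900.00
x̄ = 216310.00 / 7420.00 = 29.15 cm
ȳ = 704900.00 / 7420.00 = 95.00 cm

x̄ = 29.15 cm, ȳ = 95.00 cm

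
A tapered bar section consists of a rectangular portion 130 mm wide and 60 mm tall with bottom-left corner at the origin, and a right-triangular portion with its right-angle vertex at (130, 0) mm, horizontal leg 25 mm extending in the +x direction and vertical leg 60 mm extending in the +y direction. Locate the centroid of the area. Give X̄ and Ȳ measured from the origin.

rectangular portion: A = 130 × 60 = 7800.00, centroid at (65.00, 30.00).
triangular portion: A = ½·25·60 = 750.00, centroid at (138.33, 20.00).
ΣA = 8550.00 mm²
ΣAX̄ = (7800.00)(65.00) + (750.00)(138.33) = 610750.00 mm³
ΣAȲ = (7800.00)(30.00) + (750.00)(20.00) = 249000.00 mm³
X̄ = 610750.00 / 8550.00 = 71.43 mm
Ȳ = 249000.00 / 8550.00 = 29.12 mm

X̄ = 71.43 mm, Ȳ = 29.12 mm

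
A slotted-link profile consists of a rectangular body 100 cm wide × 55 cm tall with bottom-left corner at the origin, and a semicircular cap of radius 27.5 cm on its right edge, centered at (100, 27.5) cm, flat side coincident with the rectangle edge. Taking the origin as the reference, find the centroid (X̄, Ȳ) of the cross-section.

X̄ = 60.95 cm, Ȳ = 27.50 cm

rectangular body: A = 100 × 55 = 5500.00, centroid at (50.00, 27.50).
semicircular end: A = ½π·27.5² = 1187.91, centroid at (111.67, 27.50).
ΣA = 6687.91 cm²
ΣAX̄ = (5500.00)(50.00) + (1187.91)(111.67) = 407656.06 cm³
ΣAȲ = (5500.00)(27.50) + (1187.91)(27.50) = 183917.65 cm³
X̄ = 407656.06 / 6687.91 = 60.95 cm
Ȳ = 183917.65 / 6687.91 = 27.50 cm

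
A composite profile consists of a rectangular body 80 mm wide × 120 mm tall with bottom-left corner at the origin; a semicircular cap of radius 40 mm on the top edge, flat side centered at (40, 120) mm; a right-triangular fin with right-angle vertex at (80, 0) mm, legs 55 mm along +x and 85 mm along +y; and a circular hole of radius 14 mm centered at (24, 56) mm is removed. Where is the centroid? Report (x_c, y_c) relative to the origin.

rectangular body: A = 80 × 120 = 9600.00, centroid at (40.00, 60.00).
semicircular top: A = ½π·40² = 2513.27, centroid at (40.00, 136.98).
triangular fin: A = ½·55·85 = 2337.50, centroid at (98.33, 28.33).
hole: A = −π·14² = -615.75, centroid at (24.00, 56.00).
ΣA = 13835.02 mm²
ΣAx_c = (9600.00)(40.00) + (2513.27)(40.00) + (2337.50)(98.33) + (-615.75)(24.00) = 699607.08 mm³
ΣAy_c = (9600.00)(60.00) + (2513.27)(136.98) + (2337.50)(28.33) + (-615.75)(56.00) = 952006.61 mm³
x_c = 699607.08 / 13835.02 = 50.57 mm
y_c = 952006.61 / 13835.02 = 68.81 mm

x_c = 50.57 mm, y_c = 68.81 mm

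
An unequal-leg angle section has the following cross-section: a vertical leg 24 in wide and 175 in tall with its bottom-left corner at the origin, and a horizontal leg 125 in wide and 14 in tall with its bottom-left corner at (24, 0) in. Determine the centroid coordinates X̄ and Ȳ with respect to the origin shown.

vertical leg: A = 24 × 175 = 4200.00, centroid at (12.00, 87.50).
horizontal leg: A = 125 × 14 = 1750.00, centroid at (86.50, 7.00).
ΣA = 5950.00 in², ΣAX̄ = 201775.00 in³, ΣAȲ = 379750.00 in³.
X̄ = 201775.00/5950.00 = 33.91 in; Ȳ = 379750.00/5950.00 = 63.82 in.

X̄ = 33.91 in, Ȳ = 63.82 in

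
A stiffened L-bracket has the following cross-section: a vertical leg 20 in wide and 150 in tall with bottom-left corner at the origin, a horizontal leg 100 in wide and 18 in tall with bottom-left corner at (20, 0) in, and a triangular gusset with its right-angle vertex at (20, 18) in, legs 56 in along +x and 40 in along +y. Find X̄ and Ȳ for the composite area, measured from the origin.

X̄ = 33.67 in, Ȳ = 46.67 in

Part | A | x̄ᵢ | ȳᵢ | A·x̄ᵢ | A·ȳᵢ
vertical leg | 3000.00 | 10.00 | 75.00 | 30000.00 | 225000.00
horizontal leg | 1800.00 | 70.00 | 9.00 | 126000.00 | 16200.00
gusset | 1120.00 | 38.67 | 31.33 | 43306.67 | 35093.33
Σ | 5920.00 |  |  | 199306.67 | 276293.33
X̄ = 199306.67 / 5920.00 = 33.67 in
Ȳ = 276293.33 / 5920.00 = 46.67 in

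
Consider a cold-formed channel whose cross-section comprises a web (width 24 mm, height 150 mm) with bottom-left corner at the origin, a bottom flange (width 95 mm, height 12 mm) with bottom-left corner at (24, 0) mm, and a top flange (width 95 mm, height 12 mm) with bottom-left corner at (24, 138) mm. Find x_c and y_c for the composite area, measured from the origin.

x_c = 35.07 mm, y_c = 75.00 mm

Part | A | x̄ᵢ | ȳᵢ | A·x̄ᵢ | A·ȳᵢ
web | 3600.00 | 12.00 | 75.00 | 43200.00 | 270000.00
bottom flange | 1140.00 | 71.50 | 6.00 | 81510.00 | 6840.00
top flange | 1140.00 | 71.50 | 144.00 | 81510.00 | 164160.00
Σ | 5880.00 |  |  | 206220.00 | 441000.00
x_c = 206220.00 / 5880.00 = 35.07 mm
y_c = 441000.00 / 5880.00 = 75.00 mm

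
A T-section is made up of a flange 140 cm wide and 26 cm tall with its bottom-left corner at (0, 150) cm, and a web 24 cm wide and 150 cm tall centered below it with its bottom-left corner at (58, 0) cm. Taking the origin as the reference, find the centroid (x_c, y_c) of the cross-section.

x_c = 70.00 cm, y_c = 119.24 cm

Part | A | x̄ᵢ | ȳᵢ | A·x̄ᵢ | A·ȳᵢ
web | 3600.00 | 70.00 | 75.00 | 252000.00 | 270000.00
flange | 3640.00 | 70.00 | 163.00 | 254800.00 | 593320.00
Σ | 7240.00 |  |  | 506800.00 | 863320.00
x_c = 506800.00 / 7240.00 = 70.00 cm
y_c = 863320.00 / 7240.00 = 119.24 cm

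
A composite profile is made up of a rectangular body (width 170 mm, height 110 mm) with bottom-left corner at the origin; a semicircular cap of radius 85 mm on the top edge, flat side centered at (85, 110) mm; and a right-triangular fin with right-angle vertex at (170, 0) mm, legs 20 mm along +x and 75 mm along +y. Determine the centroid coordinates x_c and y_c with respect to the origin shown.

rectangular body: A = 170 × 110 = 18700.00, centroid at (85.00, 55.00).
semicircular top: A = ½π·85² = 11349.00, centroid at (85.00, 146.08).
triangular fin: A = ½·20·75 = 750.00, centroid at (176.67, 25.00).
ΣA = 30799.00 mm²
ΣAx_c = (18700.00)(85.00) + (11349.00)(85.00) + (750.00)(176.67) = 2686665.29 mm³
ΣAy_c = (18700.00)(55.00) + (11349.00)(146.08) + (750.00)(25.00) = 2705057.05 mm³
x_c = 2686665.29 / 30799.00 = 87.23 mm
y_c = 2705057.05 / 30799.00 = 87.83 mm

x_c = 87.23 mm, y_c = 87.83 mm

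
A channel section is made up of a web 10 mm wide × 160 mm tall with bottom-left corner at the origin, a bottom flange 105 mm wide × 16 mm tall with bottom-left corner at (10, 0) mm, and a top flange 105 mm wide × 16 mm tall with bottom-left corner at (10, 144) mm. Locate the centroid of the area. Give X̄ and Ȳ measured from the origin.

web: A = 10 × 160 = 1600.00, centroid at (5.00, 80.00).
bottom flange: A = 105 × 16 = 1680.00, centroid at (62.50, 8.00).
top flange: A = 105 × 16 = 1680.00, centroid at (62.50, 152.00).
ΣA = 4960.00 mm², ΣAX̄ = 218000.00 mm³, ΣAȲ = 396800.00 mm³.
X̄ = 218000.00/4960.00 = 43.95 mm; Ȳ = 396800.00/4960.00 = 80.00 mm.

X̄ = 43.95 mm, Ȳ = 80.00 mm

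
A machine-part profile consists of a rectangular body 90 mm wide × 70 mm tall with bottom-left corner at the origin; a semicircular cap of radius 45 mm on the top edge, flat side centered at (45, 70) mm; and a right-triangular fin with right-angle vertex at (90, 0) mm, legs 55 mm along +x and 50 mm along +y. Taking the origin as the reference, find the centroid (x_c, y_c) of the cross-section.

x_c = 53.02 mm, y_c = 48.53 mm

Part | A | x̄ᵢ | ȳᵢ | A·x̄ᵢ | A·ȳᵢ
rectangular body | 6300.00 | 45.00 | 35.00 | 283500.00 | 220500.00
semicircular top | 3180.86 | 45.00 | 89.10 | 143138.82 | 283410.38
triangular fin | 1375.00 | 108.33 | 16.67 | 148958.33 | 22916.67
Σ | 10855.86 |  |  | 575597.15 | 526827.05
x_c = 575597.15 / 10855.86 = 53.02 mm
y_c = 526827.05 / 10855.86 = 48.53 mm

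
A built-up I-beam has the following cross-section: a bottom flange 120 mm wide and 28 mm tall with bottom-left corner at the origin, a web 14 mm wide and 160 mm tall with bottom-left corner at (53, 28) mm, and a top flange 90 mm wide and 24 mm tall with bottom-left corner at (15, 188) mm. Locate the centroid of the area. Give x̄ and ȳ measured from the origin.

bottom flange: A = 120 × 28 = 3360.00, centroid at (60.00, 14.00).
web: A = 14 × 160 = 2240.00, centroid at (60.00, 108.00).
top flange: A = 90 × 24 = 2160.00, centroid at (60.00, 200.00).
ΣA = 7760.00 mm², ΣAx̄ = 465600.00 mm³, ΣAȳ = 720960.00 mm³.
x̄ = 465600.00/7760.00 = 60.00 mm; ȳ = 720960.00/7760.00 = 92.91 mm.

x̄ = 60.00 mm, ȳ = 92.91 mm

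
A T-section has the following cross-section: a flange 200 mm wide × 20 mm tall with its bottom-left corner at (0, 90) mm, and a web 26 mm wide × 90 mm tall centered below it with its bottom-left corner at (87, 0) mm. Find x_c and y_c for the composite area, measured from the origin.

x_c = 100.00 mm, y_c = 79.70 mm

web: A = 26 × 90 = 2340.00, centroid at (100.00, 45.00).
flange: A = 200 × 20 = 4000.00, centroid at (100.00, 100.00).
ΣA = 6340.00 mm², ΣAx_c = 634000.00 mm³, ΣAy_c = 505300.00 mm³.
x_c = 634000.00/6340.00 = 100.00 mm; y_c = 505300.00/6340.00 = 79.70 mm.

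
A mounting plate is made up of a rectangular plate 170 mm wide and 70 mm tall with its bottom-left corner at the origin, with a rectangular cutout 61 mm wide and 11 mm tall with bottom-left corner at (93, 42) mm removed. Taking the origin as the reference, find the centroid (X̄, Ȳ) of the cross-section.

X̄ = 82.70 mm, Ȳ = 34.25 mm

Part | A | x̄ᵢ | ȳᵢ | A·x̄ᵢ | A·ȳᵢ
plate | 11900.00 | 85.00 | 35.00 | 1011500.00 | 416500.00
hole | -671.00 | 123.50 | 47.50 | -82868.50 | -31872.50
Σ | 11229.00 |  |  | 928631.50 | 384627.50
X̄ = 928631.50 / 11229.00 = 82.70 mm
Ȳ = 384627.50 / 11229.00 = 34.25 mm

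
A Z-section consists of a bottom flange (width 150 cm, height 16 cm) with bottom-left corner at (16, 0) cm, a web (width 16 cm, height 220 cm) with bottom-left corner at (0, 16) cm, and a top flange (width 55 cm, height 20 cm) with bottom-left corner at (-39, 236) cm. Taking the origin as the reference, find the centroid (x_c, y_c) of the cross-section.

bottom flange: A = 150 × 16 = 2400.00, centroid at (91.00, 8.00).
web: A = 16 × 220 = 3520.00, centroid at (8.00, 126.00).
top flange: A = 55 × 20 = 1100.00, centroid at (-11.50, 246.00).
ΣA = 7020.00 cm², ΣAx_c = 233910.00 cm³, ΣAy_c = 733320.00 cm³.
x_c = 233910.00/7020.00 = 33.32 cm; y_c = 733320.00/7020.00 = 104.46 cm.

x_c = 33.32 cm, y_c = 104.46 cm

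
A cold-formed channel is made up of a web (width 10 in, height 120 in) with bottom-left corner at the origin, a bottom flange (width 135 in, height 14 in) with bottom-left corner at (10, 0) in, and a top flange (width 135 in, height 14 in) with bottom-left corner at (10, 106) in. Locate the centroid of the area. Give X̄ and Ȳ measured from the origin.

web: A = 10 × 120 = 1200.00, centroid at (5.00, 60.00).
bottom flange: A = 135 × 14 = 1890.00, centroid at (77.50, 7.00).
top flange: A = 135 × 14 = 1890.00, centroid at (77.50, 113.00).
ΣA = 4980.00 in², ΣAX̄ = 298950.00 in³, ΣAȲ = 298800.00 in³.
X̄ = 298950.00/4980.00 = 60.03 in; Ȳ = 298800.00/4980.00 = 60.00 in.

X̄ = 60.03 in, Ȳ = 60.00 in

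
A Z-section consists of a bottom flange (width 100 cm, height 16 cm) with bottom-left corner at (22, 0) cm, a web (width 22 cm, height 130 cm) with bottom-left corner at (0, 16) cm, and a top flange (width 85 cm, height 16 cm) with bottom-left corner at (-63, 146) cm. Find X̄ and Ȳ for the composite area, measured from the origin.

Part | A | x̄ᵢ | ȳᵢ | A·x̄ᵢ | A·ȳᵢ
bottom flange | 1600.00 | 72.00 | 8.00 | 115200.00 | 12800.00
web | 2860.00 | 11.00 | 81.00 | 31460.00 | 231660.00
top flange | 1360.00 | -20.50 | 154.00 | -27880.00 | 209440.00
Σ | 5820.00 |  |  | 118780.00 | 453900.00
X̄ = 118780.00 / 5820.00 = 20.41 cm
Ȳ = 453900.00 / 5820.00 = 77.99 cm

X̄ = 20.41 cm, Ȳ = 77.99 cm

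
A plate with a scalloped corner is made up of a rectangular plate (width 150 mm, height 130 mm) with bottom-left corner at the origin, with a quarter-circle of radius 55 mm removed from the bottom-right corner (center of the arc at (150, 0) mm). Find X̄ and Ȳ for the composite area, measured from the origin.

X̄ = 67.83 mm, Ȳ = 70.78 mm

plate: A = 150 × 130 = 19500.00, centroid at (75.00, 65.00).
removed quarter-circle: A = −¼π·55² = -2375.83, centroid at (126.66, 23.34).
ΣA = 17124.17 mm²
ΣAX̄ = (19500.00)(75.00) + (-2375.83)(126.66) = 1161583.92 mm³
ΣAȲ = (19500.00)(65.00) + (-2375.83)(23.34) = 1212041.67 mm³
X̄ = 1161583.92 / 17124.17 = 67.83 mm
Ȳ = 1212041.67 / 17124.17 = 70.78 mm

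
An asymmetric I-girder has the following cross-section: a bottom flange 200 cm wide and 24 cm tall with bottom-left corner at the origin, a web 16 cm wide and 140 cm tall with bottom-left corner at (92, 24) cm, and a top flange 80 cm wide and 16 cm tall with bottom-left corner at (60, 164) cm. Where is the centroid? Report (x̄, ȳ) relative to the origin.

x̄ = 100.00 cm, ȳ = 58.69 cm

bottom flange: A = 200 × 24 = 4800.00, centroid at (100.00, 12.00).
web: A = 16 × 140 = 2240.00, centroid at (100.00, 94.00).
top flange: A = 80 × 16 = 1280.00, centroid at (100.00, 172.00).
ΣA = 8320.00 cm²
ΣAx̄ = (4800.00)(100.00) + (2240.00)(100.00) + (1280.00)(100.00) = 832000.00 cm³
ΣAȳ = (4800.00)(12.00) + (2240.00)(94.00) + (1280.00)(172.00) = 488320.00 cm³
x̄ = 832000.00 / 8320.00 = 100.00 cm
ȳ = 488320.00 / 8320.00 = 58.69 cm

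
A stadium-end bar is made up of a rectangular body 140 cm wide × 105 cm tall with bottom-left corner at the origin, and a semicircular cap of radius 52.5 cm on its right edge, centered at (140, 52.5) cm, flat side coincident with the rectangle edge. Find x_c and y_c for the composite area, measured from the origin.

x_c = 91.00 cm, y_c = 52.50 cm

rectangular body: A = 140 × 105 = 14700.00, centroid at (70.00, 52.50).
semicircular end: A = ½π·52.5² = 4329.51, centroid at (162.28, 52.50).
ΣA = 19029.51 cm², ΣAx_c = 1731599.78 cm³, ΣAy_c = 999049.14 cm³.
x_c = 1731599.78/19029.51 = 91.00 cm; y_c = 999049.14/19029.51 = 52.50 cm.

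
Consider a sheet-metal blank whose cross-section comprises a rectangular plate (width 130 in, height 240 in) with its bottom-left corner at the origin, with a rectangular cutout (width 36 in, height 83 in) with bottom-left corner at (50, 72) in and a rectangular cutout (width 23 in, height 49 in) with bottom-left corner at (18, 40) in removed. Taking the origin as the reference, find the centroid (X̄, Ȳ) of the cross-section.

X̄ = 66.15 in, Ȳ = 123.03 in

plate: A = 130 × 240 = 31200.00, centroid at (65.00, 120.00).
hole 1: A = −(36 × 83) = -2988.00, centroid at (68.00, 113.50).
hole 2: A = −(23 × 49) = -1127.00, centroid at (29.50, 64.50).
ΣA = 27085.00 in², ΣAX̄ = 1791569.50 in³, ΣAȲ = 3332170.50 in³.
X̄ = 1791569.50/27085.00 = 66.15 in; Ȳ = 3332170.50/27085.00 = 123.03 in.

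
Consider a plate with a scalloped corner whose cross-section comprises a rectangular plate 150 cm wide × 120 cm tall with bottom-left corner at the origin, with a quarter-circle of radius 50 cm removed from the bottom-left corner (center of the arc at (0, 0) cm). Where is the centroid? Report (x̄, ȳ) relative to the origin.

x̄ = 81.58 cm, ȳ = 64.75 cm

plate: A = 150 × 120 = 18000.00, centroid at (75.00, 60.00).
removed quarter-circle: A = −¼π·50² = -1963.50, centroid at (21.22, 21.22).
ΣA = 16036.50 cm²
ΣAx̄ = (18000.00)(75.00) + (-1963.50)(21.22) = 1308333.33 cm³
ΣAȳ = (18000.00)(60.00) + (-1963.50)(21.22) = 1038333.33 cm³
x̄ = 1308333.33 / 16036.50 = 81.58 cm
ȳ = 1038333.33 / 16036.50 = 64.75 cm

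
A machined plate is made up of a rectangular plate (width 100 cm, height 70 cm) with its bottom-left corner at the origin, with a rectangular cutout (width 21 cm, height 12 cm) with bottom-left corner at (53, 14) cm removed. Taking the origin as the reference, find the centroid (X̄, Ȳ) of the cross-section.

X̄ = 49.50 cm, Ȳ = 35.56 cm

plate: A = 100 × 70 = 7000.00, centroid at (50.00, 35.00).
hole: A = −(21 × 12) = -252.00, centroid at (63.50, 20.00).
ΣA = 6748.00 cm²
ΣAX̄ = (7000.00)(50.00) + (-252.00)(63.50) = 333998.00 cm³
ΣAȲ = (7000.00)(35.00) + (-252.00)(20.00) = 239960.00 cm³
X̄ = 333998.00 / 6748.00 = 49.50 cm
Ȳ = 239960.00 / 6748.00 = 35.56 cm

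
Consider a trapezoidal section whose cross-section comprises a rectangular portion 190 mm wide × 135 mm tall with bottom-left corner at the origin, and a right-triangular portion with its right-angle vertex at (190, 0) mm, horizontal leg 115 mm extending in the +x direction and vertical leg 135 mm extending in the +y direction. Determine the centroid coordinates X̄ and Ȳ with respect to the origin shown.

rectangular portion: A = 190 × 135 = 25650.00, centroid at (95.00, 67.50).
triangular portion: A = ½·115·135 = 7762.50, centroid at (228.33, 45.00).
ΣA = 33412.50 mm², ΣAX̄ = 4209187.50 mm³, ΣAȲ = 2080687.50 mm³.
X̄ = 4209187.50/33412.50 = 125.98 mm; Ȳ = 2080687.50/33412.50 = 62.27 mm.

X̄ = 125.98 mm, Ȳ = 62.27 mm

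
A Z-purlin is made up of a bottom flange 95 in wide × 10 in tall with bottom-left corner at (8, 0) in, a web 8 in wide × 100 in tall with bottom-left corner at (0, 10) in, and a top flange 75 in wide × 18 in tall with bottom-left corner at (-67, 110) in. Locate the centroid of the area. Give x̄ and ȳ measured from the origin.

bottom flange: A = 95 × 10 = 950.00, centroid at (55.50, 5.00).
web: A = 8 × 100 = 800.00, centroid at (4.00, 60.00).
top flange: A = 75 × 18 = 1350.00, centroid at (-29.50, 119.00).
ΣA = 3100.00 in²
ΣAx̄ = (950.00)(55.50) + (800.00)(4.00) + (1350.00)(-29.50) = 16100.00 in³
ΣAȳ = (950.00)(5.00) + (800.00)(60.00) + (1350.00)(119.00) = 213400.00 in³
x̄ = 16100.00 / 3100.00 = 5.19 in
ȳ = 213400.00 / 3100.00 = 68.84 in

x̄ = 5.19 in, ȳ = 68.84 in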